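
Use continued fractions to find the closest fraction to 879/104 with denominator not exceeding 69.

262/31

Expand x = 879/104 as a continued fraction with the Euclidean algorithm:
  879 = 8*104 + 47, so a_0 = 8.
  104 = 2*47 + 10, so a_1 = 2.
  47 = 4*10 + 7, so a_2 = 4.
  10 = 1*7 + 3, so a_3 = 1.
  7 = 2*3 + 1, so a_4 = 2.
  3 = 3*1 + 0, so a_5 = 3.
so x = [8; 2, 4, 1, 2, 3].
Convergents (p_i = a_i*p_{i-1} + p_{i-2}, q_i = a_i*q_{i-1} + q_{i-2} with p_{-2}=0, p_{-1}=1, q_{-2}=1, q_{-1}=0), until the denominator exceeds 69:
  i=0: a_0=8, p_0 = 8*1 + 0 = 8, q_0 = 8*0 + 1 = 1.
  i=1: a_1=2, p_1 = 2*8 + 1 = 17, q_1 = 2*1 + 0 = 2.
  i=2: a_2=4, p_2 = 4*17 + 8 = 76, q_2 = 4*2 + 1 = 9.
  i=3: a_3=1, p_3 = 1*76 + 17 = 93, q_3 = 1*9 + 2 = 11.
  i=4: a_4=2, p_4 = 2*93 + 76 = 262, q_4 = 2*11 + 9 = 31.
  i=5: a_5=3, p_5 = 3*262 + 93 = 879, q_5 = 3*31 + 11 = 104.
q_5 = 104 > 69, so the last convergent with denominator <= 69 is p_4/q_4 = 262/31.
The closest fraction with denominator <= 69 is either p_4/q_4 or the intermediate fraction (k*p_4 + p_3)/(k*q_4 + q_3) with the largest k >= 1 whose denominator stays <= 69; these approach x as k grows, and every other convergent or intermediate fraction in range is farther away.
Largest k: floor((69 - q_3)/q_4) = floor((69 - 11)/31) = 1.
That gives (1*262 + 93)/(1*31 + 11) = 355/42.
Compare the errors: |x - 262/31| = |879*31 - 262*104|/(104*31) = 1/3224, and |x - 355/42| = |879*42 - 355*104|/(104*42) = 2/4368.
Cross-multiplying, 1*4368 = 4368 < 6448 = 2*3224, so 1/3224 is smaller: the convergent 262/31 is closer to x than 355/42.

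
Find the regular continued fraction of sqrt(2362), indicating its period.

[48; (1, 1, 1, 1, 96)]

Write x_i = (sqrt(2362) + m_i)/d_i with (m_0, d_0) = (0, 1). a_0 = floor(sqrt(2362)) = 48, since 48^2 = 2304 <= 2362 < 2401 = 49^2.
Iterate m_{i+1} = d_i*a_i - m_i, d_{i+1} = (2362 - m_{i+1}^2)/d_i, a_{i+1} = floor((a_0 + m_{i+1})/d_{i+1}):
  m_1 = 1*48 - 0 = 48, d_1 = (2362 - 48^2)/1 = 58/1 = 58, a_1 = floor((48 + 48)/58) = 1.
  m_2 = 58*1 - 48 = 10, d_2 = (2362 - 10^2)/58 = 2262/58 = 39, a_2 = floor((48 + 10)/39) = 1.
  m_3 = 39*1 - 10 = 29, d_3 = (2362 - 29^2)/39 = 1521/39 = 39, a_3 = floor((48 + 29)/39) = 1.
  m_4 = 39*1 - 29 = 10, d_4 = (2362 - 10^2)/39 = 2262/39 = 58, a_4 = floor((48 + 10)/58) = 1.
  m_5 = 58*1 - 10 = 48, d_5 = (2362 - 48^2)/58 = 58/58 = 1, a_5 = floor((48 + 48)/1) = 96.
  m_6 = 1*96 - 48 = 48, d_6 = (2362 - 48^2)/1 = 58/1 = 58: (m_6, d_6) = (m_1, d_1) = (48, 58), so from here the quotients repeat a_1, ..., a_5; the period length is 5.
Hence the expansion of sqrt(2362) is a_0 = 48 followed by the repeating block 1, 1, 1, 1, 96 (period 5).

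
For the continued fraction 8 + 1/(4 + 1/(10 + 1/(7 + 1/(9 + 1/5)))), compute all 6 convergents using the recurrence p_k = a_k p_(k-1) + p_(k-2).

Using the convergent recurrence p_i = a_i*p_{i-1} + p_{i-2}, q_i = a_i*q_{i-1} + q_{i-2} with p_{-2}=0, p_{-1}=1, q_{-2}=1, q_{-1}=0:
  i=0: a_0=8, p_0 = 8*1 + 0 = 8, q_0 = 8*0 + 1 = 1.
  i=1: a_1=4, p_1 = 4*8 + 1 = 33, q_1 = 4*1 + 0 = 4.
  i=2: a_2=10, p_2 = 10*33 + 8 = 338, q_2 = 10*4 + 1 = 41.
  i=3: a_3=7, p_3 = 7*338 + 33 = 2399, q_3 = 7*41 + 4 = 291.
  i=4: a_4=9, p_4 = 9*2399 + 338 = 21929, q_4 = 9*291 + 41 = 2660.
  i=5: a_5=5, p_5 = 5*21929 + 2399 = 112044, q_5 = 5*2660 + 291 = 13591.

8/1, 33/4, 338/41, 2399/291, 21929/2660, 112044/13591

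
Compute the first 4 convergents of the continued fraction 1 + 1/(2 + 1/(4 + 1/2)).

1/1, 3/2, 13/9, 29/20

Using the convergent recurrence p_i = a_i*p_{i-1} + p_{i-2}, q_i = a_i*q_{i-1} + q_{i-2} with p_{-2}=0, p_{-1}=1, q_{-2}=1, q_{-1}=0:
  i=0: a_0=1, p_0 = 1*1 + 0 = 1, q_0 = 1*0 + 1 = 1.
  i=1: a_1=2, p_1 = 2*1 + 1 = 3, q_1 = 2*1 + 0 = 2.
  i=2: a_2=4, p_2 = 4*3 + 1 = 13, q_2 = 4*2 + 1 = 9.
  i=3: a_3=2, p_3 = 2*13 + 3 = 29, q_3 = 2*9 + 2 = 20.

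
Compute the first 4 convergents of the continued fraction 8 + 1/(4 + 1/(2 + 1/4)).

Using the convergent recurrence p_i = a_i*p_{i-1} + p_{i-2}, q_i = a_i*q_{i-1} + q_{i-2} with p_{-2}=0, p_{-1}=1, q_{-2}=1, q_{-1}=0:
  i=0: a_0=8, p_0 = 8*1 + 0 = 8, q_0 = 8*0 + 1 = 1.
  i=1: a_1=4, p_1 = 4*8 + 1 = 33, q_1 = 4*1 + 0 = 4.
  i=2: a_2=2, p_2 = 2*33 + 8 = 74, q_2 = 2*4 + 1 = 9.
  i=3: a_3=4, p_3 = 4*74 + 33 = 329, q_3 = 4*9 + 4 = 40.

8/1, 33/4, 74/9, 329/40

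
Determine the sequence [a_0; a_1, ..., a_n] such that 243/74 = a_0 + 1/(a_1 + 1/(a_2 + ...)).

Run the Euclidean algorithm on 243 and 74; the successive quotients are the partial quotients a_0, a_1, ... (each step inverts the fractional part left over by the previous one):
  243 = 3*74 + 21, so a_0 = 3.
  74 = 3*21 + 11, so a_1 = 3.
  21 = 1*11 + 10, so a_2 = 1.
  11 = 1*10 + 1, so a_3 = 1.
  10 = 10*1 + 0, so a_4 = 10.
The remainder reaches 0 after 5 divisions, so the expansion has 5 partial quotients, read off in order.

[3; 3, 1, 1, 10]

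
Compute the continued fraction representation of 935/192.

[4; 1, 6, 1, 2, 8]

Run the Euclidean algorithm on 935 and 192; the successive quotients are the partial quotients a_0, a_1, ... (each step inverts the fractional part left over by the previous one):
  935 = 4*192 + 167, so a_0 = 4.
  192 = 1*167 + 25, so a_1 = 1.
  167 = 6*25 + 17, so a_2 = 6.
  25 = 1*17 + 8, so a_3 = 1.
  17 = 2*8 + 1, so a_4 = 2.
  8 = 8*1 + 0, so a_5 = 8.
The remainder reaches 0 after 6 divisions, so the expansion has 6 partial quotients, read off in order.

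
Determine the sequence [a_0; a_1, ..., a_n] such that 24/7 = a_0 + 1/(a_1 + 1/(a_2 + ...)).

[3; 2, 3]

Run the Euclidean algorithm on 24 and 7; the successive quotients are the partial quotients a_0, a_1, ... (each step inverts the fractional part left over by the previous one):
  24 = 3*7 + 3, so a_0 = 3.
  7 = 2*3 + 1, so a_1 = 2.
  3 = 3*1 + 0, so a_2 = 3.
The remainder reaches 0 after 3 divisions, so the expansion has 3 partial quotients, read off in order.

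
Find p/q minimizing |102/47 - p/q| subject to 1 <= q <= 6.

Expand x = 102/47 as a continued fraction with the Euclidean algorithm:
  102 = 2*47 + 8, so a_0 = 2.
  47 = 5*8 + 7, so a_1 = 5.
  8 = 1*7 + 1, so a_2 = 1.
  7 = 7*1 + 0, so a_3 = 7.
so x = [2; 5, 1, 7].
Convergents (p_i = a_i*p_{i-1} + p_{i-2}, q_i = a_i*q_{i-1} + q_{i-2} with p_{-2}=0, p_{-1}=1, q_{-2}=1, q_{-1}=0), until the denominator exceeds 6:
  i=0: a_0=2, p_0 = 2*1 + 0 = 2, q_0 = 2*0 + 1 = 1.
  i=1: a_1=5, p_1 = 5*2 + 1 = 11, q_1 = 5*1 + 0 = 5.
  i=2: a_2=1, p_2 = 1*11 + 2 = 13, q_2 = 1*5 + 1 = 6.
  i=3: a_3=7, p_3 = 7*13 + 11 = 102, q_3 = 7*6 + 5 = 47.
q_3 = 47 > 6, so the last convergent with denominator <= 6 is p_2/q_2 = 13/6.
The closest fraction with denominator <= 6 is either p_2/q_2 or the intermediate fraction (k*p_2 + p_1)/(k*q_2 + q_1) with the largest k >= 1 whose denominator stays <= 6; these approach x as k grows, and every other convergent or intermediate fraction in range is farther away.
Largest k: floor((6 - q_1)/q_2) = floor((6 - 5)/6) = 0.
Since k = 0, no intermediate fraction beyond p_2/q_2 has denominator <= 6, so the convergent 13/6 is the closest (its error is |102*6 - 13*47|/(47*6) = 1/282).

13/6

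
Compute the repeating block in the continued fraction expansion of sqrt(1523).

[39; (39, 78)]

Write x_i = (sqrt(1523) + m_i)/d_i with (m_0, d_0) = (0, 1). a_0 = floor(sqrt(1523)) = 39, since 39^2 = 1521 <= 1523 < 1600 = 40^2.
Iterate m_{i+1} = d_i*a_i - m_i, d_{i+1} = (1523 - m_{i+1}^2)/d_i, a_{i+1} = floor((a_0 + m_{i+1})/d_{i+1}):
  m_1 = 1*39 - 0 = 39, d_1 = (1523 - 39^2)/1 = 2/1 = 2, a_1 = floor((39 + 39)/2) = 39.
  m_2 = 2*39 - 39 = 39, d_2 = (1523 - 39^2)/2 = 2/2 = 1, a_2 = floor((39 + 39)/1) = 78.
  m_3 = 1*78 - 39 = 39, d_3 = (1523 - 39^2)/1 = 2/1 = 2: (m_3, d_3) = (m_1, d_1) = (39, 2), so from here the quotients repeat a_1, a_2; the period length is 2.
Hence the expansion of sqrt(1523) is a_0 = 39 followed by the repeating block 39, 78 (period 2).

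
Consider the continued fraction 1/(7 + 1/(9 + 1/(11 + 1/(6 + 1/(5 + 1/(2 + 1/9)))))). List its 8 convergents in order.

Using the convergent recurrence p_i = a_i*p_{i-1} + p_{i-2}, q_i = a_i*q_{i-1} + q_{i-2} with p_{-2}=0, p_{-1}=1, q_{-2}=1, q_{-1}=0:
  i=0: a_0=0, p_0 = 0*1 + 0 = 0, q_0 = 0*0 + 1 = 1.
  i=1: a_1=7, p_1 = 7*0 + 1 = 1, q_1 = 7*1 + 0 = 7.
  i=2: a_2=9, p_2 = 9*1 + 0 = 9, q_2 = 9*7 + 1 = 64.
  i=3: a_3=11, p_3 = 11*9 + 1 = 100, q_3 = 11*64 + 7 = 711.
  i=4: a_4=6, p_4 = 6*100 + 9 = 609, q_4 = 6*711 + 64 = 4330.
  i=5: a_5=5, p_5 = 5*609 + 100 = 3145, q_5 = 5*4330 + 711 = 22361.
  i=6: a_6=2, p_6 = 2*3145 + 609 = 6899, q_6 = 2*22361 + 4330 = 49052.
  i=7: a_7=9, p_7 = 9*6899 + 3145 = 65236, q_7 = 9*49052 + 22361 = 463829.

0/1, 1/7, 9/64, 100/711, 609/4330, 3145/22361, 6899/49052, 65236/463829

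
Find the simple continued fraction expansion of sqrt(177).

Write x_i = (sqrt(177) + m_i)/d_i with (m_0, d_0) = (0, 1). a_0 = floor(sqrt(177)) = 13, since 13^2 = 169 <= 177 < 196 = 14^2.
Iterate m_{i+1} = d_i*a_i - m_i, d_{i+1} = (177 - m_{i+1}^2)/d_i, a_{i+1} = floor((a_0 + m_{i+1})/d_{i+1}):
  m_1 = 1*13 - 0 = 13, d_1 = (177 - 13^2)/1 = 8/1 = 8, a_1 = floor((13 + 13)/8) = 3.
  m_2 = 8*3 - 13 = 11, d_2 = (177 - 11^2)/8 = 56/8 = 7, a_2 = floor((13 + 11)/7) = 3.
  m_3 = 7*3 - 11 = 10, d_3 = (177 - 10^2)/7 = 77/7 = 11, a_3 = floor((13 + 10)/11) = 2.
  m_4 = 11*2 - 10 = 12, d_4 = (177 - 12^2)/11 = 33/11 = 3, a_4 = floor((13 + 12)/3) = 8.
  m_5 = 3*8 - 12 = 12, d_5 = (177 - 12^2)/3 = 33/3 = 11, a_5 = floor((13 + 12)/11) = 2.
  m_6 = 11*2 - 12 = 10, d_6 = (177 - 10^2)/11 = 77/11 = 7, a_6 = floor((13 + 10)/7) = 3.
  m_7 = 7*3 - 10 = 11, d_7 = (177 - 11^2)/7 = 56/7 = 8, a_7 = floor((13 + 11)/8) = 3.
  m_8 = 8*3 - 11 = 13, d_8 = (177 - 13^2)/8 = 8/8 = 1, a_8 = floor((13 + 13)/1) = 26.
  m_9 = 1*26 - 13 = 13, d_9 = (177 - 13^2)/1 = 8/1 = 8: (m_9, d_9) = (m_1, d_1) = (13, 8), so from here the quotients repeat a_1, ..., a_8; the period length is 8.
Hence the expansion of sqrt(177) is a_0 = 13 followed by the repeating block 3, 3, 2, 8, 2, 3, 3, 26 (period 8).

[13; (3, 3, 2, 8, 2, 3, 3, 26)]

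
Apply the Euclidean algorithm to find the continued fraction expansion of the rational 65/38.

Run the Euclidean algorithm on 65 and 38; the successive quotients are the partial quotients a_0, a_1, ... (each step inverts the fractional part left over by the previous one):
  65 = 1*38 + 27, so a_0 = 1.
  38 = 1*27 + 11, so a_1 = 1.
  27 = 2*11 + 5, so a_2 = 2.
  11 = 2*5 + 1, so a_3 = 2.
  5 = 5*1 + 0, so a_4 = 5.
The remainder reaches 0 after 5 divisions, so the expansion has 5 partial quotients, read off in order.

[1; 1, 2, 2, 5]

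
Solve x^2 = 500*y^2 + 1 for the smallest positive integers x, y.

First expand sqrt(500) as a continued fraction. With x_i = (sqrt(500) + m_i)/d_i and (m_0, d_0) = (0, 1): a_0 = floor(sqrt(500)) = 22, since 22^2 = 484 <= 500 < 529 = 23^2.
Iterate m_{i+1} = d_i*a_i - m_i, d_{i+1} = (500 - m_{i+1}^2)/d_i, a_{i+1} = floor((a_0 + m_{i+1})/d_{i+1}):
  m_1 = 1*22 - 0 = 22, d_1 = (500 - 22^2)/1 = 16/1 = 16, a_1 = floor((22 + 22)/16) = 2.
  m_2 = 16*2 - 22 = 10, d_2 = (500 - 10^2)/16 = 400/16 = 25, a_2 = floor((22 + 10)/25) = 1.
  m_3 = 25*1 - 10 = 15, d_3 = (500 - 15^2)/25 = 275/25 = 11, a_3 = floor((22 + 15)/11) = 3.
  m_4 = 11*3 - 15 = 18, d_4 = (500 - 18^2)/11 = 176/11 = 16, a_4 = floor((22 + 18)/16) = 2.
  m_5 = 16*2 - 18 = 14, d_5 = (500 - 14^2)/16 = 304/16 = 19, a_5 = floor((22 + 14)/19) = 1.
  m_6 = 19*1 - 14 = 5, d_6 = (500 - 5^2)/19 = 475/19 = 25, a_6 = floor((22 + 5)/25) = 1.
  m_7 = 25*1 - 5 = 20, d_7 = (500 - 20^2)/25 = 100/25 = 4, a_7 = floor((22 + 20)/4) = 10.
  m_8 = 4*10 - 20 = 20, d_8 = (500 - 20^2)/4 = 100/4 = 25, a_8 = floor((22 + 20)/25) = 1.
  m_9 = 25*1 - 20 = 5, d_9 = (500 - 5^2)/25 = 475/25 = 19, a_9 = floor((22 + 5)/19) = 1.
  m_10 = 19*1 - 5 = 14, d_10 = (500 - 14^2)/19 = 304/19 = 16, a_10 = floor((22 + 14)/16) = 2.
  m_11 = 16*2 - 14 = 18, d_11 = (500 - 18^2)/16 = 176/16 = 11, a_11 = floor((22 + 18)/11) = 3.
  m_12 = 11*3 - 18 = 15, d_12 = (500 - 15^2)/11 = 275/11 = 25, a_12 = floor((22 + 15)/25) = 1.
  m_13 = 25*1 - 15 = 10, d_13 = (500 - 10^2)/25 = 400/25 = 16, a_13 = floor((22 + 10)/16) = 2.
  m_14 = 16*2 - 10 = 22, d_14 = (500 - 22^2)/16 = 16/16 = 1, a_14 = floor((22 + 22)/1) = 44.
  m_15 = 1*44 - 22 = 22, d_15 = (500 - 22^2)/1 = 16/1 = 16: (m_15, d_15) = (m_1, d_1) = (22, 16), so from here the quotients repeat a_1, ..., a_14; the period length is 14.
So sqrt(500) = [22; (2, 1, 3, 2, 1, 1, 10, 1, 1, 2, 3, 1, 2, 44)] with period length k = 14.
k is even, so the fundamental solution of x^2 - 500y^2 = 1 is (p_{k-1}, q_{k-1}) = (p_13, q_13); compute convergents through index 13.
Convergents (p_i = a_i*p_{i-1} + p_{i-2}, q_i = a_i*q_{i-1} + q_{i-2} with p_{-2}=0, p_{-1}=1, q_{-2}=1, q_{-1}=0):
  i=0: a_0=22, p_0 = 22*1 + 0 = 22, q_0 = 22*0 + 1 = 1.
  i=1: a_1=2, p_1 = 2*22 + 1 = 45, q_1 = 2*1 + 0 = 2.
  i=2: a_2=1, p_2 = 1*45 + 22 = 67, q_2 = 1*2 + 1 = 3.
  i=3: a_3=3, p_3 = 3*67 + 45 = 246, q_3 = 3*3 + 2 = 11.
  i=4: a_4=2, p_4 = 2*246 + 67 = 559, q_4 = 2*11 + 3 = 25.
  i=5: a_5=1, p_5 = 1*559 + 246 = 805, q_5 = 1*25 + 11 = 36.
  i=6: a_6=1, p_6 = 1*805 + 559 = 1364, q_6 = 1*36 + 25 = 61.
  i=7: a_7=10, p_7 = 10*1364 + 805 = 14445, q_7 = 10*61 + 36 = 646.
  i=8: a_8=1, p_8 = 1*14445 + 1364 = 15809, q_8 = 1*646 + 61 = 707.
  i=9: a_9=1, p_9 = 1*15809 + 14445 = 30254, q_9 = 1*707 + 646 = 1353.
  i=10: a_10=2, p_10 = 2*30254 + 15809 = 76317, q_10 = 2*1353 + 707 = 3413.
  i=11: a_11=3, p_11 = 3*76317 + 30254 = 259205, q_11 = 3*3413 + 1353 = 11592.
  i=12: a_12=1, p_12 = 1*259205 + 76317 = 335522, q_12 = 1*11592 + 3413 = 15005.
  i=13: a_13=2, p_13 = 2*335522 + 259205 = 930249, q_13 = 2*15005 + 11592 = 41602.
Check: 930249^2 - 500*41602^2 = 865363202001 - 865363202000 = 1, so (x, y) = (930249, 41602) solves the equation, and by the theorem it is the least positive solution.

(x, y) = (930249, 41602)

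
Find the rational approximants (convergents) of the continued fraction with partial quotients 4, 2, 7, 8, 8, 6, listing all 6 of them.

4/1, 9/2, 67/15, 545/122, 4427/991, 27107/6068

Using the convergent recurrence p_i = a_i*p_{i-1} + p_{i-2}, q_i = a_i*q_{i-1} + q_{i-2} with p_{-2}=0, p_{-1}=1, q_{-2}=1, q_{-1}=0:
  i=0: a_0=4, p_0 = 4*1 + 0 = 4, q_0 = 4*0 + 1 = 1.
  i=1: a_1=2, p_1 = 2*4 + 1 = 9, q_1 = 2*1 + 0 = 2.
  i=2: a_2=7, p_2 = 7*9 + 4 = 67, q_2 = 7*2 + 1 = 15.
  i=3: a_3=8, p_3 = 8*67 + 9 = 545, q_3 = 8*15 + 2 = 122.
  i=4: a_4=8, p_4 = 8*545 + 67 = 4427, q_4 = 8*122 + 15 = 991.
  i=5: a_5=6, p_5 = 6*4427 + 545 = 27107, q_5 = 6*991 + 122 = 6068.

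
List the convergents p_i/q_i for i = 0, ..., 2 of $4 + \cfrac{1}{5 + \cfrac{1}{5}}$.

4/1, 21/5, 109/26

Using the convergent recurrence p_i = a_i*p_{i-1} + p_{i-2}, q_i = a_i*q_{i-1} + q_{i-2} with p_{-2}=0, p_{-1}=1, q_{-2}=1, q_{-1}=0:
  i=0: a_0=4, p_0 = 4*1 + 0 = 4, q_0 = 4*0 + 1 = 1.
  i=1: a_1=5, p_1 = 5*4 + 1 = 21, q_1 = 5*1 + 0 = 5.
  i=2: a_2=5, p_2 = 5*21 + 4 = 109, q_2 = 5*5 + 1 = 26.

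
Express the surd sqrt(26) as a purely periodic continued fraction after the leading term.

Write x_i = (sqrt(26) + m_i)/d_i with (m_0, d_0) = (0, 1). a_0 = floor(sqrt(26)) = 5, since 5^2 = 25 <= 26 < 36 = 6^2.
Iterate m_{i+1} = d_i*a_i - m_i, d_{i+1} = (26 - m_{i+1}^2)/d_i, a_{i+1} = floor((a_0 + m_{i+1})/d_{i+1}):
  m_1 = 1*5 - 0 = 5, d_1 = (26 - 5^2)/1 = 1/1 = 1, a_1 = floor((5 + 5)/1) = 10.
  m_2 = 1*10 - 5 = 5, d_2 = (26 - 5^2)/1 = 1/1 = 1: (m_2, d_2) = (m_1, d_1) = (5, 1), so from here the quotient a_1 repeats; the period length is 1.
Hence the expansion of sqrt(26) is a_0 = 5 followed by the repeating block 10 (period 1).

[5; (10)]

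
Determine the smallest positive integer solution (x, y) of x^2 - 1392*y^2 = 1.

(x, y) = (1567, 42)

First expand sqrt(1392) as a continued fraction. With x_i = (sqrt(1392) + m_i)/d_i and (m_0, d_0) = (0, 1): a_0 = floor(sqrt(1392)) = 37, since 37^2 = 1369 <= 1392 < 1444 = 38^2.
Iterate m_{i+1} = d_i*a_i - m_i, d_{i+1} = (1392 - m_{i+1}^2)/d_i, a_{i+1} = floor((a_0 + m_{i+1})/d_{i+1}):
  m_1 = 1*37 - 0 = 37, d_1 = (1392 - 37^2)/1 = 23/1 = 23, a_1 = floor((37 + 37)/23) = 3.
  m_2 = 23*3 - 37 = 32, d_2 = (1392 - 32^2)/23 = 368/23 = 16, a_2 = floor((37 + 32)/16) = 4.
  m_3 = 16*4 - 32 = 32, d_3 = (1392 - 32^2)/16 = 368/16 = 23, a_3 = floor((37 + 32)/23) = 3.
  m_4 = 23*3 - 32 = 37, d_4 = (1392 - 37^2)/23 = 23/23 = 1, a_4 = floor((37 + 37)/1) = 74.
  m_5 = 1*74 - 37 = 37, d_5 = (1392 - 37^2)/1 = 23/1 = 23: (m_5, d_5) = (m_1, d_1) = (37, 23), so from here the quotients repeat a_1, ..., a_4; the period length is 4.
So sqrt(1392) = [37; (3, 4, 3, 74)] with period length k = 4.
k is even, so the fundamental solution of x^2 - 1392y^2 = 1 is (p_{k-1}, q_{k-1}) = (p_3, q_3); compute convergents through index 3.
Convergents (p_i = a_i*p_{i-1} + p_{i-2}, q_i = a_i*q_{i-1} + q_{i-2} with p_{-2}=0, p_{-1}=1, q_{-2}=1, q_{-1}=0):
  i=0: a_0=37, p_0 = 37*1 + 0 = 37, q_0 = 37*0 + 1 = 1.
  i=1: a_1=3, p_1 = 3*37 + 1 = 112, q_1 = 3*1 + 0 = 3.
  i=2: a_2=4, p_2 = 4*112 + 37 = 485, q_2 = 4*3 + 1 = 13.
  i=3: a_3=3, p_3 = 3*485 + 112 = 1567, q_3 = 3*13 + 3 = 42.
Check: 1567^2 - 1392*42^2 = 2455489 - 2455488 = 1, so (x, y) = (1567, 42) solves the equation, and by the theorem it is the least positive solution.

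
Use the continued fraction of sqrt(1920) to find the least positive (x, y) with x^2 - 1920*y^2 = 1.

First expand sqrt(1920) as a continued fraction. With x_i = (sqrt(1920) + m_i)/d_i and (m_0, d_0) = (0, 1): a_0 = floor(sqrt(1920)) = 43, since 43^2 = 1849 <= 1920 < 1936 = 44^2.
Iterate m_{i+1} = d_i*a_i - m_i, d_{i+1} = (1920 - m_{i+1}^2)/d_i, a_{i+1} = floor((a_0 + m_{i+1})/d_{i+1}):
  m_1 = 1*43 - 0 = 43, d_1 = (1920 - 43^2)/1 = 71/1 = 71, a_1 = floor((43 + 43)/71) = 1.
  m_2 = 71*1 - 43 = 28, d_2 = (1920 - 28^2)/71 = 1136/71 = 16, a_2 = floor((43 + 28)/16) = 4.
  m_3 = 16*4 - 28 = 36, d_3 = (1920 - 36^2)/16 = 624/16 = 39, a_3 = floor((43 + 36)/39) = 2.
  m_4 = 39*2 - 36 = 42, d_4 = (1920 - 42^2)/39 = 156/39 = 4, a_4 = floor((43 + 42)/4) = 21.
  m_5 = 4*21 - 42 = 42, d_5 = (1920 - 42^2)/4 = 156/4 = 39, a_5 = floor((43 + 42)/39) = 2.
  m_6 = 39*2 - 42 = 36, d_6 = (1920 - 36^2)/39 = 624/39 = 16, a_6 = floor((43 + 36)/16) = 4.
  m_7 = 16*4 - 36 = 28, d_7 = (1920 - 28^2)/16 = 1136/16 = 71, a_7 = floor((43 + 28)/71) = 1.
  m_8 = 71*1 - 28 = 43, d_8 = (1920 - 43^2)/71 = 71/71 = 1, a_8 = floor((43 + 43)/1) = 86.
  m_9 = 1*86 - 43 = 43, d_9 = (1920 - 43^2)/1 = 71/1 = 71: (m_9, d_9) = (m_1, d_1) = (43, 71), so from here the quotients repeat a_1, ..., a_8; the period length is 8.
So sqrt(1920) = [43; (1, 4, 2, 21, 2, 4, 1, 86)] with period length k = 8.
k is even, so the fundamental solution of x^2 - 1920y^2 = 1 is (p_{k-1}, q_{k-1}) = (p_7, q_7); compute convergents through index 7.
Convergents (p_i = a_i*p_{i-1} + p_{i-2}, q_i = a_i*q_{i-1} + q_{i-2} with p_{-2}=0, p_{-1}=1, q_{-2}=1, q_{-1}=0):
  i=0: a_0=43, p_0 = 43*1 + 0 = 43, q_0 = 43*0 + 1 = 1.
  i=1: a_1=1, p_1 = 1*43 + 1 = 44, q_1 = 1*1 + 0 = 1.
  i=2: a_2=4, p_2 = 4*44 + 43 = 219, q_2 = 4*1 + 1 = 5.
  i=3: a_3=2, p_3 = 2*219 + 44 = 482, q_3 = 2*5 + 1 = 11.
  i=4: a_4=21, p_4 = 21*482 + 219 = 10341, q_4 = 21*11 + 5 = 236.
  i=5: a_5=2, p_5 = 2*10341 + 482 = 21164, q_5 = 2*236 + 11 = 483.
  i=6: a_6=4, p_6 = 4*21164 + 10341 = 94997, q_6 = 4*483 + 236 = 2168.
  i=7: a_7=1, p_7 = 1*94997 + 21164 = 116161, q_7 = 1*2168 + 483 = 2651.
Check: 116161^2 - 1920*2651^2 = 13493377921 - 13493377920 = 1, so (x, y) = (116161, 2651) solves the equation, and by the theorem it is the least positive solution.

(x, y) = (116161, 2651)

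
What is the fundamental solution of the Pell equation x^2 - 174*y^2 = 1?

(x, y) = (1451, 110)

First expand sqrt(174) as a continued fraction. With x_i = (sqrt(174) + m_i)/d_i and (m_0, d_0) = (0, 1): a_0 = floor(sqrt(174)) = 13, since 13^2 = 169 <= 174 < 196 = 14^2.
Iterate m_{i+1} = d_i*a_i - m_i, d_{i+1} = (174 - m_{i+1}^2)/d_i, a_{i+1} = floor((a_0 + m_{i+1})/d_{i+1}):
  m_1 = 1*13 - 0 = 13, d_1 = (174 - 13^2)/1 = 5/1 = 5, a_1 = floor((13 + 13)/5) = 5.
  m_2 = 5*5 - 13 = 12, d_2 = (174 - 12^2)/5 = 30/5 = 6, a_2 = floor((13 + 12)/6) = 4.
  m_3 = 6*4 - 12 = 12, d_3 = (174 - 12^2)/6 = 30/6 = 5, a_3 = floor((13 + 12)/5) = 5.
  m_4 = 5*5 - 12 = 13, d_4 = (174 - 13^2)/5 = 5/5 = 1, a_4 = floor((13 + 13)/1) = 26.
  m_5 = 1*26 - 13 = 13, d_5 = (174 - 13^2)/1 = 5/1 = 5: (m_5, d_5) = (m_1, d_1) = (13, 5), so from here the quotients repeat a_1, ..., a_4; the period length is 4.
So sqrt(174) = [13; (5, 4, 5, 26)] with period length k = 4.
k is even, so the fundamental solution of x^2 - 174y^2 = 1 is (p_{k-1}, q_{k-1}) = (p_3, q_3); compute convergents through index 3.
Convergents (p_i = a_i*p_{i-1} + p_{i-2}, q_i = a_i*q_{i-1} + q_{i-2} with p_{-2}=0, p_{-1}=1, q_{-2}=1, q_{-1}=0):
  i=0: a_0=13, p_0 = 13*1 + 0 = 13, q_0 = 13*0 + 1 = 1.
  i=1: a_1=5, p_1 = 5*13 + 1 = 66, q_1 = 5*1 + 0 = 5.
  i=2: a_2=4, p_2 = 4*66 + 13 = 277, q_2 = 4*5 + 1 = 21.
  i=3: a_3=5, p_3 = 5*277 + 66 = 1451, q_3 = 5*21 + 5 = 110.
Check: 1451^2 - 174*110^2 = 2105401 - 2105400 = 1, so (x, y) = (1451, 110) solves the equation, and by the theorem it is the least positive solution.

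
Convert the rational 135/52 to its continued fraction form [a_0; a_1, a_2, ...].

[2; 1, 1, 2, 10]

Run the Euclidean algorithm on 135 and 52; the successive quotients are the partial quotients a_0, a_1, ... (each step inverts the fractional part left over by the previous one):
  135 = 2*52 + 31, so a_0 = 2.
  52 = 1*31 + 21, so a_1 = 1.
  31 = 1*21 + 10, so a_2 = 1.
  21 = 2*10 + 1, so a_3 = 2.
  10 = 10*1 + 0, so a_4 = 10.
The remainder reaches 0 after 5 divisions, so the expansion has 5 partial quotients, read off in order.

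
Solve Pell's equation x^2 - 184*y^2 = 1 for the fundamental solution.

First expand sqrt(184) as a continued fraction. With x_i = (sqrt(184) + m_i)/d_i and (m_0, d_0) = (0, 1): a_0 = floor(sqrt(184)) = 13, since 13^2 = 169 <= 184 < 196 = 14^2.
Iterate m_{i+1} = d_i*a_i - m_i, d_{i+1} = (184 - m_{i+1}^2)/d_i, a_{i+1} = floor((a_0 + m_{i+1})/d_{i+1}):
  m_1 = 1*13 - 0 = 13, d_1 = (184 - 13^2)/1 = 15/1 = 15, a_1 = floor((13 + 13)/15) = 1.
  m_2 = 15*1 - 13 = 2, d_2 = (184 - 2^2)/15 = 180/15 = 12, a_2 = floor((13 + 2)/12) = 1.
  m_3 = 12*1 - 2 = 10, d_3 = (184 - 10^2)/12 = 84/12 = 7, a_3 = floor((13 + 10)/7) = 3.
  m_4 = 7*3 - 10 = 11, d_4 = (184 - 11^2)/7 = 63/7 = 9, a_4 = floor((13 + 11)/9) = 2.
  m_5 = 9*2 - 11 = 7, d_5 = (184 - 7^2)/9 = 135/9 = 15, a_5 = floor((13 + 7)/15) = 1.
  m_6 = 15*1 - 7 = 8, d_6 = (184 - 8^2)/15 = 120/15 = 8, a_6 = floor((13 + 8)/8) = 2.
  m_7 = 8*2 - 8 = 8, d_7 = (184 - 8^2)/8 = 120/8 = 15, a_7 = floor((13 + 8)/15) = 1.
  m_8 = 15*1 - 8 = 7, d_8 = (184 - 7^2)/15 = 135/15 = 9, a_8 = floor((13 + 7)/9) = 2.
  m_9 = 9*2 - 7 = 11, d_9 = (184 - 11^2)/9 = 63/9 = 7, a_9 = floor((13 + 11)/7) = 3.
  m_10 = 7*3 - 11 = 10, d_10 = (184 - 10^2)/7 = 84/7 = 12, a_10 = floor((13 + 10)/12) = 1.
  m_11 = 12*1 - 10 = 2, d_11 = (184 - 2^2)/12 = 180/12 = 15, a_11 = floor((13 + 2)/15) = 1.
  m_12 = 15*1 - 2 = 13, d_12 = (184 - 13^2)/15 = 15/15 = 1, a_12 = floor((13 + 13)/1) = 26.
  m_13 = 1*26 - 13 = 13, d_13 = (184 - 13^2)/1 = 15/1 = 15: (m_13, d_13) = (m_1, d_1) = (13, 15), so from here the quotients repeat a_1, ..., a_12; the period length is 12.
So sqrt(184) = [13; (1, 1, 3, 2, 1, 2, 1, 2, 3, 1, 1, 26)] with period length k = 12.
k is even, so the fundamental solution of x^2 - 184y^2 = 1 is (p_{k-1}, q_{k-1}) = (p_11, q_11); compute convergents through index 11.
Convergents (p_i = a_i*p_{i-1} + p_{i-2}, q_i = a_i*q_{i-1} + q_{i-2} with p_{-2}=0, p_{-1}=1, q_{-2}=1, q_{-1}=0):
  i=0: a_0=13, p_0 = 13*1 + 0 = 13, q_0 = 13*0 + 1 = 1.
  i=1: a_1=1, p_1 = 1*13 + 1 = 14, q_1 = 1*1 + 0 = 1.
  i=2: a_2=1, p_2 = 1*14 + 13 = 27, q_2 = 1*1 + 1 = 2.
  i=3: a_3=3, p_3 = 3*27 + 14 = 95, q_3 = 3*2 + 1 = 7.
  i=4: a_4=2, p_4 = 2*95 + 27 = 217, q_4 = 2*7 + 2 = 16.
  i=5: a_5=1, p_5 = 1*217 + 95 = 312, q_5 = 1*16 + 7 = 23.
  i=6: a_6=2, p_6 = 2*312 + 217 = 841, q_6 = 2*23 + 16 = 62.
  i=7: a_7=1, p_7 = 1*841 + 312 = 1153, q_7 = 1*62 + 23 = 85.
  i=8: a_8=2, p_8 = 2*1153 + 841 = 3147, q_8 = 2*85 + 62 = 232.
  i=9: a_9=3, p_9 = 3*3147 + 1153 = 10594, q_9 = 3*232 + 85 = 781.
  i=10: a_10=1, p_10 = 1*10594 + 3147 = 13741, q_10 = 1*781 + 232 = 1013.
  i=11: a_11=1, p_11 = 1*13741 + 10594 = 24335, q_11 = 1*1013 + 781 = 1794.
Check: 24335^2 - 184*1794^2 = 592192225 - 592192224 = 1, so (x, y) = (24335, 1794) solves the equation, and by the theorem it is the least positive solution.

(x, y) = (24335, 1794)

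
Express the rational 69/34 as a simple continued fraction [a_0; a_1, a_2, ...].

[2; 34]

Run the Euclidean algorithm on 69 and 34; the successive quotients are the partial quotients a_0, a_1, ... (each step inverts the fractional part left over by the previous one):
  69 = 2*34 + 1, so a_0 = 2.
  34 = 34*1 + 0, so a_1 = 34.
The remainder reaches 0 after 2 divisions, so the expansion has 2 partial quotients, read off in order.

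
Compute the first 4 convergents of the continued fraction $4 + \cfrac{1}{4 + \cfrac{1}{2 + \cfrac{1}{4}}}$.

4/1, 17/4, 38/9, 169/40

Using the convergent recurrence p_i = a_i*p_{i-1} + p_{i-2}, q_i = a_i*q_{i-1} + q_{i-2} with p_{-2}=0, p_{-1}=1, q_{-2}=1, q_{-1}=0:
  i=0: a_0=4, p_0 = 4*1 + 0 = 4, q_0 = 4*0 + 1 = 1.
  i=1: a_1=4, p_1 = 4*4 + 1 = 17, q_1 = 4*1 + 0 = 4.
  i=2: a_2=2, p_2 = 2*17 + 4 = 38, q_2 = 2*4 + 1 = 9.
  i=3: a_3=4, p_3 = 4*38 + 17 = 169, q_3 = 4*9 + 4 = 40.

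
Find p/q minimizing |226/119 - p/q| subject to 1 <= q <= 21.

Expand x = 226/119 as a continued fraction with the Euclidean algorithm:
  226 = 1*119 + 107, so a_0 = 1.
  119 = 1*107 + 12, so a_1 = 1.
  107 = 8*12 + 11, so a_2 = 8.
  12 = 1*11 + 1, so a_3 = 1.
  11 = 11*1 + 0, so a_4 = 11.
so x = [1; 1, 8, 1, 11].
Convergents (p_i = a_i*p_{i-1} + p_{i-2}, q_i = a_i*q_{i-1} + q_{i-2} with p_{-2}=0, p_{-1}=1, q_{-2}=1, q_{-1}=0), until the denominator exceeds 21:
  i=0: a_0=1, p_0 = 1*1 + 0 = 1, q_0 = 1*0 + 1 = 1.
  i=1: a_1=1, p_1 = 1*1 + 1 = 2, q_1 = 1*1 + 0 = 1.
  i=2: a_2=8, p_2 = 8*2 + 1 = 17, q_2 = 8*1 + 1 = 9.
  i=3: a_3=1, p_3 = 1*17 + 2 = 19, q_3 = 1*9 + 1 = 10.
  i=4: a_4=11, p_4 = 11*19 + 17 = 226, q_4 = 11*10 + 9 = 119.
q_4 = 119 > 21, so the last convergent with denominator <= 21 is p_3/q_3 = 19/10.
The closest fraction with denominator <= 21 is either p_3/q_3 or the intermediate fraction (k*p_3 + p_2)/(k*q_3 + q_2) with the largest k >= 1 whose denominator stays <= 21; these approach x as k grows, and every other convergent or intermediate fraction in range is farther away.
Largest k: floor((21 - q_2)/q_3) = floor((21 - 9)/10) = 1.
That gives (1*19 + 17)/(1*10 + 9) = 36/19.
Compare the errors: |x - 19/10| = |226*10 - 19*119|/(119*10) = 1/1190, and |x - 36/19| = |226*19 - 36*119|/(119*19) = 10/2261.
Cross-multiplying, 1*2261 = 2261 < 11900 = 10*1190, so 1/1190 is smaller: the convergent 19/10 is closer to x than 36/19.

19/10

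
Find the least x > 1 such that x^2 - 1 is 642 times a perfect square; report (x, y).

First expand sqrt(642) as a continued fraction. With x_i = (sqrt(642) + m_i)/d_i and (m_0, d_0) = (0, 1): a_0 = floor(sqrt(642)) = 25, since 25^2 = 625 <= 642 < 676 = 26^2.
Iterate m_{i+1} = d_i*a_i - m_i, d_{i+1} = (642 - m_{i+1}^2)/d_i, a_{i+1} = floor((a_0 + m_{i+1})/d_{i+1}):
  m_1 = 1*25 - 0 = 25, d_1 = (642 - 25^2)/1 = 17/1 = 17, a_1 = floor((25 + 25)/17) = 2.
  m_2 = 17*2 - 25 = 9, d_2 = (642 - 9^2)/17 = 561/17 = 33, a_2 = floor((25 + 9)/33) = 1.
  m_3 = 33*1 - 9 = 24, d_3 = (642 - 24^2)/33 = 66/33 = 2, a_3 = floor((25 + 24)/2) = 24.
  m_4 = 2*24 - 24 = 24, d_4 = (642 - 24^2)/2 = 66/2 = 33, a_4 = floor((25 + 24)/33) = 1.
  m_5 = 33*1 - 24 = 9, d_5 = (642 - 9^2)/33 = 561/33 = 17, a_5 = floor((25 + 9)/17) = 2.
  m_6 = 17*2 - 9 = 25, d_6 = (642 - 25^2)/17 = 17/17 = 1, a_6 = floor((25 + 25)/1) = 50.
  m_7 = 1*50 - 25 = 25, d_7 = (642 - 25^2)/1 = 17/1 = 17: (m_7, d_7) = (m_1, d_1) = (25, 17), so from here the quotients repeat a_1, ..., a_6; the period length is 6.
So sqrt(642) = [25; (2, 1, 24, 1, 2, 50)] with period length k = 6.
k is even, so the fundamental solution of x^2 - 642y^2 = 1 is (p_{k-1}, q_{k-1}) = (p_5, q_5); compute convergents through index 5.
Convergents (p_i = a_i*p_{i-1} + p_{i-2}, q_i = a_i*q_{i-1} + q_{i-2} with p_{-2}=0, p_{-1}=1, q_{-2}=1, q_{-1}=0):
  i=0: a_0=25, p_0 = 25*1 + 0 = 25, q_0 = 25*0 + 1 = 1.
  i=1: a_1=2, p_1 = 2*25 + 1 = 51, q_1 = 2*1 + 0 = 2.
  i=2: a_2=1, p_2 = 1*51 + 25 = 76, q_2 = 1*2 + 1 = 3.
  i=3: a_3=24, p_3 = 24*76 + 51 = 1875, q_3 = 24*3 + 2 = 74.
  i=4: a_4=1, p_4 = 1*1875 + 76 = 1951, q_4 = 1*74 + 3 = 77.
  i=5: a_5=2, p_5 = 2*1951 + 1875 = 5777, q_5 = 2*77 + 74 = 228.
Check: 5777^2 - 642*228^2 = 33373729 - 33373728 = 1, so (x, y) = (5777, 228) solves the equation, and by the theorem it is the least positive solution.

(x, y) = (5777, 228)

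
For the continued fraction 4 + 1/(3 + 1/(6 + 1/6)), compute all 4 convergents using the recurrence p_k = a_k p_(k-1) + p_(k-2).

4/1, 13/3, 82/19, 505/117

Using the convergent recurrence p_i = a_i*p_{i-1} + p_{i-2}, q_i = a_i*q_{i-1} + q_{i-2} with p_{-2}=0, p_{-1}=1, q_{-2}=1, q_{-1}=0:
  i=0: a_0=4, p_0 = 4*1 + 0 = 4, q_0 = 4*0 + 1 = 1.
  i=1: a_1=3, p_1 = 3*4 + 1 = 13, q_1 = 3*1 + 0 = 3.
  i=2: a_2=6, p_2 = 6*13 + 4 = 82, q_2 = 6*3 + 1 = 19.
  i=3: a_3=6, p_3 = 6*82 + 13 = 505, q_3 = 6*19 + 3 = 117.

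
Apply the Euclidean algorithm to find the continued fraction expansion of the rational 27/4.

Run the Euclidean algorithm on 27 and 4; the successive quotients are the partial quotients a_0, a_1, ... (each step inverts the fractional part left over by the previous one):
  27 = 6*4 + 3, so a_0 = 6.
  4 = 1*3 + 1, so a_1 = 1.
  3 = 3*1 + 0, so a_2 = 3.
The remainder reaches 0 after 3 divisions, so the expansion has 3 partial quotients, read off in order.

[6; 1, 3]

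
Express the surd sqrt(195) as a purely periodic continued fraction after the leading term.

Write x_i = (sqrt(195) + m_i)/d_i with (m_0, d_0) = (0, 1). a_0 = floor(sqrt(195)) = 13, since 13^2 = 169 <= 195 < 196 = 14^2.
Iterate m_{i+1} = d_i*a_i - m_i, d_{i+1} = (195 - m_{i+1}^2)/d_i, a_{i+1} = floor((a_0 + m_{i+1})/d_{i+1}):
  m_1 = 1*13 - 0 = 13, d_1 = (195 - 13^2)/1 = 26/1 = 26, a_1 = floor((13 + 13)/26) = 1.
  m_2 = 26*1 - 13 = 13, d_2 = (195 - 13^2)/26 = 26/26 = 1, a_2 = floor((13 + 13)/1) = 26.
  m_3 = 1*26 - 13 = 13, d_3 = (195 - 13^2)/1 = 26/1 = 26: (m_3, d_3) = (m_1, d_1) = (13, 26), so from here the quotients repeat a_1, a_2; the period length is 2.
Hence the expansion of sqrt(195) is a_0 = 13 followed by the repeating block 1, 26 (period 2).

[13; (1, 26)]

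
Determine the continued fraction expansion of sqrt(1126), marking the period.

[33; (1, 1, 3, 1, 32, 1, 3, 1, 1, 66)]

Write x_i = (sqrt(1126) + m_i)/d_i with (m_0, d_0) = (0, 1). a_0 = floor(sqrt(1126)) = 33, since 33^2 = 1089 <= 1126 < 1156 = 34^2.
Iterate m_{i+1} = d_i*a_i - m_i, d_{i+1} = (1126 - m_{i+1}^2)/d_i, a_{i+1} = floor((a_0 + m_{i+1})/d_{i+1}):
  m_1 = 1*33 - 0 = 33, d_1 = (1126 - 33^2)/1 = 37/1 = 37, a_1 = floor((33 + 33)/37) = 1.
  m_2 = 37*1 - 33 = 4, d_2 = (1126 - 4^2)/37 = 1110/37 = 30, a_2 = floor((33 + 4)/30) = 1.
  m_3 = 30*1 - 4 = 26, d_3 = (1126 - 26^2)/30 = 450/30 = 15, a_3 = floor((33 + 26)/15) = 3.
  m_4 = 15*3 - 26 = 19, d_4 = (1126 - 19^2)/15 = 765/15 = 51, a_4 = floor((33 + 19)/51) = 1.
  m_5 = 51*1 - 19 = 32, d_5 = (1126 - 32^2)/51 = 102/51 = 2, a_5 = floor((33 + 32)/2) = 32.
  m_6 = 2*32 - 32 = 32, d_6 = (1126 - 32^2)/2 = 102/2 = 51, a_6 = floor((33 + 32)/51) = 1.
  m_7 = 51*1 - 32 = 19, d_7 = (1126 - 19^2)/51 = 765/51 = 15, a_7 = floor((33 + 19)/15) = 3.
  m_8 = 15*3 - 19 = 26, d_8 = (1126 - 26^2)/15 = 450/15 = 30, a_8 = floor((33 + 26)/30) = 1.
  m_9 = 30*1 - 26 = 4, d_9 = (1126 - 4^2)/30 = 1110/30 = 37, a_9 = floor((33 + 4)/37) = 1.
  m_10 = 37*1 - 4 = 33, d_10 = (1126 - 33^2)/37 = 37/37 = 1, a_10 = floor((33 + 33)/1) = 66.
  m_11 = 1*66 - 33 = 33, d_11 = (1126 - 33^2)/1 = 37/1 = 37: (m_11, d_11) = (m_1, d_1) = (33, 37), so from here the quotients repeat a_1, ..., a_10; the period length is 10.
Hence the expansion of sqrt(1126) is a_0 = 33 followed by the repeating block 1, 1, 3, 1, 32, 1, 3, 1, 1, 66 (period 10).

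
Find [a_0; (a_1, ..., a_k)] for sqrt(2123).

Write x_i = (sqrt(2123) + m_i)/d_i with (m_0, d_0) = (0, 1). a_0 = floor(sqrt(2123)) = 46, since 46^2 = 2116 <= 2123 < 2209 = 47^2.
Iterate m_{i+1} = d_i*a_i - m_i, d_{i+1} = (2123 - m_{i+1}^2)/d_i, a_{i+1} = floor((a_0 + m_{i+1})/d_{i+1}):
  m_1 = 1*46 - 0 = 46, d_1 = (2123 - 46^2)/1 = 7/1 = 7, a_1 = floor((46 + 46)/7) = 13.
  m_2 = 7*13 - 46 = 45, d_2 = (2123 - 45^2)/7 = 98/7 = 14, a_2 = floor((46 + 45)/14) = 6.
  m_3 = 14*6 - 45 = 39, d_3 = (2123 - 39^2)/14 = 602/14 = 43, a_3 = floor((46 + 39)/43) = 1.
  m_4 = 43*1 - 39 = 4, d_4 = (2123 - 4^2)/43 = 2107/43 = 49, a_4 = floor((46 + 4)/49) = 1.
  m_5 = 49*1 - 4 = 45, d_5 = (2123 - 45^2)/49 = 98/49 = 2, a_5 = floor((46 + 45)/2) = 45.
  m_6 = 2*45 - 45 = 45, d_6 = (2123 - 45^2)/2 = 98/2 = 49, a_6 = floor((46 + 45)/49) = 1.
  m_7 = 49*1 - 45 = 4, d_7 = (2123 - 4^2)/49 = 2107/49 = 43, a_7 = floor((46 + 4)/43) = 1.
  m_8 = 43*1 - 4 = 39, d_8 = (2123 - 39^2)/43 = 602/43 = 14, a_8 = floor((46 + 39)/14) = 6.
  m_9 = 14*6 - 39 = 45, d_9 = (2123 - 45^2)/14 = 98/14 = 7, a_9 = floor((46 + 45)/7) = 13.
  m_10 = 7*13 - 45 = 46, d_10 = (2123 - 46^2)/7 = 7/7 = 1, a_10 = floor((46 + 46)/1) = 92.
  m_11 = 1*92 - 46 = 46, d_11 = (2123 - 46^2)/1 = 7/1 = 7: (m_11, d_11) = (m_1, d_1) = (46, 7), so from here the quotients repeat a_1, ..., a_10; the period length is 10.
Hence the expansion of sqrt(2123) is a_0 = 46 followed by the repeating block 13, 6, 1, 1, 45, 1, 1, 6, 13, 92 (period 10).

[46; (13, 6, 1, 1, 45, 1, 1, 6, 13, 92)]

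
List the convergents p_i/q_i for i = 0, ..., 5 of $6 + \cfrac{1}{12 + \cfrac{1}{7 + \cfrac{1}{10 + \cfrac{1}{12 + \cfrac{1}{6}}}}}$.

Using the convergent recurrence p_i = a_i*p_{i-1} + p_{i-2}, q_i = a_i*q_{i-1} + q_{i-2} with p_{-2}=0, p_{-1}=1, q_{-2}=1, q_{-1}=0:
  i=0: a_0=6, p_0 = 6*1 + 0 = 6, q_0 = 6*0 + 1 = 1.
  i=1: a_1=12, p_1 = 12*6 + 1 = 73, q_1 = 12*1 + 0 = 12.
  i=2: a_2=7, p_2 = 7*73 + 6 = 517, q_2 = 7*12 + 1 = 85.
  i=3: a_3=10, p_3 = 10*517 + 73 = 5243, q_3 = 10*85 + 12 = 862.
  i=4: a_4=12, p_4 = 12*5243 + 517 = 63433, q_4 = 12*862 + 85 = 10429.
  i=5: a_5=6, p_5 = 6*63433 + 5243 = 385841, q_5 = 6*10429 + 862 = 63436.

6/1, 73/12, 517/85, 5243/862, 63433/10429, 385841/63436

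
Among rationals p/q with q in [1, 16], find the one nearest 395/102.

31/8

Expand x = 395/102 as a continued fraction with the Euclidean algorithm:
  395 = 3*102 + 89, so a_0 = 3.
  102 = 1*89 + 13, so a_1 = 1.
  89 = 6*13 + 11, so a_2 = 6.
  13 = 1*11 + 2, so a_3 = 1.
  11 = 5*2 + 1, so a_4 = 5.
  2 = 2*1 + 0, so a_5 = 2.
so x = [3; 1, 6, 1, 5, 2].
Convergents (p_i = a_i*p_{i-1} + p_{i-2}, q_i = a_i*q_{i-1} + q_{i-2} with p_{-2}=0, p_{-1}=1, q_{-2}=1, q_{-1}=0), until the denominator exceeds 16:
  i=0: a_0=3, p_0 = 3*1 + 0 = 3, q_0 = 3*0 + 1 = 1.
  i=1: a_1=1, p_1 = 1*3 + 1 = 4, q_1 = 1*1 + 0 = 1.
  i=2: a_2=6, p_2 = 6*4 + 3 = 27, q_2 = 6*1 + 1 = 7.
  i=3: a_3=1, p_3 = 1*27 + 4 = 31, q_3 = 1*7 + 1 = 8.
  i=4: a_4=5, p_4 = 5*31 + 27 = 182, q_4 = 5*8 + 7 = 47.
q_4 = 47 > 16, so the last convergent with denominator <= 16 is p_3/q_3 = 31/8.
The closest fraction with denominator <= 16 is either p_3/q_3 or the intermediate fraction (k*p_3 + p_2)/(k*q_3 + q_2) with the largest k >= 1 whose denominator stays <= 16; these approach x as k grows, and every other convergent or intermediate fraction in range is farther away.
Largest k: floor((16 - q_2)/q_3) = floor((16 - 7)/8) = 1.
That gives (1*31 + 27)/(1*8 + 7) = 58/15.
Compare the errors: |x - 31/8| = |395*8 - 31*102|/(102*8) = 2/816, and |x - 58/15| = |395*15 - 58*102|/(102*15) = 9/1530.
Cross-multiplying, 2*1530 = 3060 < 7344 = 9*816, so 2/816 is smaller: the convergent 31/8 is closer to x than 58/15.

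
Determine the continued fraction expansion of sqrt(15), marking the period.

[3; (1, 6)]

Write x_i = (sqrt(15) + m_i)/d_i with (m_0, d_0) = (0, 1). a_0 = floor(sqrt(15)) = 3, since 3^2 = 9 <= 15 < 16 = 4^2.
Iterate m_{i+1} = d_i*a_i - m_i, d_{i+1} = (15 - m_{i+1}^2)/d_i, a_{i+1} = floor((a_0 + m_{i+1})/d_{i+1}):
  m_1 = 1*3 - 0 = 3, d_1 = (15 - 3^2)/1 = 6/1 = 6, a_1 = floor((3 + 3)/6) = 1.
  m_2 = 6*1 - 3 = 3, d_2 = (15 - 3^2)/6 = 6/6 = 1, a_2 = floor((3 + 3)/1) = 6.
  m_3 = 1*6 - 3 = 3, d_3 = (15 - 3^2)/1 = 6/1 = 6: (m_3, d_3) = (m_1, d_1) = (3, 6), so from here the quotients repeat a_1, a_2; the period length is 2.
Hence the expansion of sqrt(15) is a_0 = 3 followed by the repeating block 1, 6 (period 2).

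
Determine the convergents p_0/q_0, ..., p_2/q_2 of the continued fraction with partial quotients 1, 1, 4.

1/1, 2/1, 9/5

Using the convergent recurrence p_i = a_i*p_{i-1} + p_{i-2}, q_i = a_i*q_{i-1} + q_{i-2} with p_{-2}=0, p_{-1}=1, q_{-2}=1, q_{-1}=0:
  i=0: a_0=1, p_0 = 1*1 + 0 = 1, q_0 = 1*0 + 1 = 1.
  i=1: a_1=1, p_1 = 1*1 + 1 = 2, q_1 = 1*1 + 0 = 1.
  i=2: a_2=4, p_2 = 4*2 + 1 = 9, q_2 = 4*1 + 1 = 5.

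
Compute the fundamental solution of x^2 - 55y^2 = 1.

(x, y) = (89, 12)

First expand sqrt(55) as a continued fraction. With x_i = (sqrt(55) + m_i)/d_i and (m_0, d_0) = (0, 1): a_0 = floor(sqrt(55)) = 7, since 7^2 = 49 <= 55 < 64 = 8^2.
Iterate m_{i+1} = d_i*a_i - m_i, d_{i+1} = (55 - m_{i+1}^2)/d_i, a_{i+1} = floor((a_0 + m_{i+1})/d_{i+1}):
  m_1 = 1*7 - 0 = 7, d_1 = (55 - 7^2)/1 = 6/1 = 6, a_1 = floor((7 + 7)/6) = 2.
  m_2 = 6*2 - 7 = 5, d_2 = (55 - 5^2)/6 = 30/6 = 5, a_2 = floor((7 + 5)/5) = 2.
  m_3 = 5*2 - 5 = 5, d_3 = (55 - 5^2)/5 = 30/5 = 6, a_3 = floor((7 + 5)/6) = 2.
  m_4 = 6*2 - 5 = 7, d_4 = (55 - 7^2)/6 = 6/6 = 1, a_4 = floor((7 + 7)/1) = 14.
  m_5 = 1*14 - 7 = 7, d_5 = (55 - 7^2)/1 = 6/1 = 6: (m_5, d_5) = (m_1, d_1) = (7, 6), so from here the quotients repeat a_1, ..., a_4; the period length is 4.
So sqrt(55) = [7; (2, 2, 2, 14)] with period length k = 4.
k is even, so the fundamental solution of x^2 - 55y^2 = 1 is (p_{k-1}, q_{k-1}) = (p_3, q_3); compute convergents through index 3.
Convergents (p_i = a_i*p_{i-1} + p_{i-2}, q_i = a_i*q_{i-1} + q_{i-2} with p_{-2}=0, p_{-1}=1, q_{-2}=1, q_{-1}=0):
  i=0: a_0=7, p_0 = 7*1 + 0 = 7, q_0 = 7*0 + 1 = 1.
  i=1: a_1=2, p_1 = 2*7 + 1 = 15, q_1 = 2*1 + 0 = 2.
  i=2: a_2=2, p_2 = 2*15 + 7 = 37, q_2 = 2*2 + 1 = 5.
  i=3: a_3=2, p_3 = 2*37 + 15 = 89, q_3 = 2*5 + 2 = 12.
Check: 89^2 - 55*12^2 = 7921 - 7920 = 1, so (x, y) = (89, 12) solves the equation, and by the theorem it is the least positive solution.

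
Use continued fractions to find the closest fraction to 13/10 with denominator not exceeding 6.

4/3

Expand x = 13/10 as a continued fraction with the Euclidean algorithm:
  13 = 1*10 + 3, so a_0 = 1.
  10 = 3*3 + 1, so a_1 = 3.
  3 = 3*1 + 0, so a_2 = 3.
so x = [1; 3, 3].
Convergents (p_i = a_i*p_{i-1} + p_{i-2}, q_i = a_i*q_{i-1} + q_{i-2} with p_{-2}=0, p_{-1}=1, q_{-2}=1, q_{-1}=0), until the denominator exceeds 6:
  i=0: a_0=1, p_0 = 1*1 + 0 = 1, q_0 = 1*0 + 1 = 1.
  i=1: a_1=3, p_1 = 3*1 + 1 = 4, q_1 = 3*1 + 0 = 3.
  i=2: a_2=3, p_2 = 3*4 + 1 = 13, q_2 = 3*3 + 1 = 10.
q_2 = 10 > 6, so the last convergent with denominator <= 6 is p_1/q_1 = 4/3.
The closest fraction with denominator <= 6 is either p_1/q_1 or the intermediate fraction (k*p_1 + p_0)/(k*q_1 + q_0) with the largest k >= 1 whose denominator stays <= 6; these approach x as k grows, and every other convergent or intermediate fraction in range is farther away.
Largest k: floor((6 - q_0)/q_1) = floor((6 - 1)/3) = 1.
That gives (1*4 + 1)/(1*3 + 1) = 5/4.
Compare the errors: |x - 4/3| = |13*3 - 4*10|/(10*3) = 1/30, and |x - 5/4| = |13*4 - 5*10|/(10*4) = 2/40.
Cross-multiplying, 1*40 = 40 < 60 = 2*30, so 1/30 is smaller: the convergent 4/3 is closer to x than 5/4.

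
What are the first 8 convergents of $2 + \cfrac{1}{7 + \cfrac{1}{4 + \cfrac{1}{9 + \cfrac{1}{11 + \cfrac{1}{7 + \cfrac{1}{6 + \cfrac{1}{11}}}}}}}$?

2/1, 15/7, 62/29, 573/268, 6365/2977, 45128/21107, 277133/129619, 3093591/1446916

Using the convergent recurrence p_i = a_i*p_{i-1} + p_{i-2}, q_i = a_i*q_{i-1} + q_{i-2} with p_{-2}=0, p_{-1}=1, q_{-2}=1, q_{-1}=0:
  i=0: a_0=2, p_0 = 2*1 + 0 = 2, q_0 = 2*0 + 1 = 1.
  i=1: a_1=7, p_1 = 7*2 + 1 = 15, q_1 = 7*1 + 0 = 7.
  i=2: a_2=4, p_2 = 4*15 + 2 = 62, q_2 = 4*7 + 1 = 29.
  i=3: a_3=9, p_3 = 9*62 + 15 = 573, q_3 = 9*29 + 7 = 268.
  i=4: a_4=11, p_4 = 11*573 + 62 = 6365, q_4 = 11*268 + 29 = 2977.
  i=5: a_5=7, p_5 = 7*6365 + 573 = 45128, q_5 = 7*2977 + 268 = 21107.
  i=6: a_6=6, p_6 = 6*45128 + 6365 = 277133, q_6 = 6*21107 + 2977 = 129619.
  i=7: a_7=11, p_7 = 11*277133 + 45128 = 3093591, q_7 = 11*129619 + 21107 = 1446916.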